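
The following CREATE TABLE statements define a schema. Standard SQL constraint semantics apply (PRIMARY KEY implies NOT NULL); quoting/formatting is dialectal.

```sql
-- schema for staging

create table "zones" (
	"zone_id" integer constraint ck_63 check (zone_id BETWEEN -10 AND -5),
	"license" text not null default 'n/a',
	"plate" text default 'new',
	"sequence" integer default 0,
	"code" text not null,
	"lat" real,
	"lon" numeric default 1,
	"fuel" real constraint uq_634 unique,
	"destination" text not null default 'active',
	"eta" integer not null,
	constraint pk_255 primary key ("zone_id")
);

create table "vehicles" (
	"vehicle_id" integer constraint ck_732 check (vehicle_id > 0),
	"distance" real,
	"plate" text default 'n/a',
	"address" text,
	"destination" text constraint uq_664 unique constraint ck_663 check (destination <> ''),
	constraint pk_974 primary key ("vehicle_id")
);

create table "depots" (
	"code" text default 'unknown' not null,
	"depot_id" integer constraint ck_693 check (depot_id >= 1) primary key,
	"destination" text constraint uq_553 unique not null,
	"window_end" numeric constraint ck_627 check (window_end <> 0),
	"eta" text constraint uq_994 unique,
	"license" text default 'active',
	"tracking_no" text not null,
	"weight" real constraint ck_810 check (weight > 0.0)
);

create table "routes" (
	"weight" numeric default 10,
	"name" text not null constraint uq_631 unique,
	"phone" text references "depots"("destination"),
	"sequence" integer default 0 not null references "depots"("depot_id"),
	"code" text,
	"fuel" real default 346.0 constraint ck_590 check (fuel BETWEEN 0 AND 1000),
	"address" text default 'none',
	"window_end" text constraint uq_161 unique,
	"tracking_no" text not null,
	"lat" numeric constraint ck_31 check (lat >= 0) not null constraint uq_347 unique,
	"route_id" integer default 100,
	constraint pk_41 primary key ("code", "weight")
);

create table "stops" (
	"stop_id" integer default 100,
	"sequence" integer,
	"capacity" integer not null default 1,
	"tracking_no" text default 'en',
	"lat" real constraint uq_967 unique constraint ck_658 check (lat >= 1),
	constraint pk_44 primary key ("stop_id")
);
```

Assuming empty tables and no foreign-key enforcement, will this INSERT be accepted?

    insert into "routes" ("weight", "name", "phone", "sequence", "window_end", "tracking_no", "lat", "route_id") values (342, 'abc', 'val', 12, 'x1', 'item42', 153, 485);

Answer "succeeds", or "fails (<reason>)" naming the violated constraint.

code is omitted from the column list and has no DEFAULT, so it would receive NULL.
But code is part of the PRIMARY KEY (implied NOT NULL).

fails (NOT NULL on code)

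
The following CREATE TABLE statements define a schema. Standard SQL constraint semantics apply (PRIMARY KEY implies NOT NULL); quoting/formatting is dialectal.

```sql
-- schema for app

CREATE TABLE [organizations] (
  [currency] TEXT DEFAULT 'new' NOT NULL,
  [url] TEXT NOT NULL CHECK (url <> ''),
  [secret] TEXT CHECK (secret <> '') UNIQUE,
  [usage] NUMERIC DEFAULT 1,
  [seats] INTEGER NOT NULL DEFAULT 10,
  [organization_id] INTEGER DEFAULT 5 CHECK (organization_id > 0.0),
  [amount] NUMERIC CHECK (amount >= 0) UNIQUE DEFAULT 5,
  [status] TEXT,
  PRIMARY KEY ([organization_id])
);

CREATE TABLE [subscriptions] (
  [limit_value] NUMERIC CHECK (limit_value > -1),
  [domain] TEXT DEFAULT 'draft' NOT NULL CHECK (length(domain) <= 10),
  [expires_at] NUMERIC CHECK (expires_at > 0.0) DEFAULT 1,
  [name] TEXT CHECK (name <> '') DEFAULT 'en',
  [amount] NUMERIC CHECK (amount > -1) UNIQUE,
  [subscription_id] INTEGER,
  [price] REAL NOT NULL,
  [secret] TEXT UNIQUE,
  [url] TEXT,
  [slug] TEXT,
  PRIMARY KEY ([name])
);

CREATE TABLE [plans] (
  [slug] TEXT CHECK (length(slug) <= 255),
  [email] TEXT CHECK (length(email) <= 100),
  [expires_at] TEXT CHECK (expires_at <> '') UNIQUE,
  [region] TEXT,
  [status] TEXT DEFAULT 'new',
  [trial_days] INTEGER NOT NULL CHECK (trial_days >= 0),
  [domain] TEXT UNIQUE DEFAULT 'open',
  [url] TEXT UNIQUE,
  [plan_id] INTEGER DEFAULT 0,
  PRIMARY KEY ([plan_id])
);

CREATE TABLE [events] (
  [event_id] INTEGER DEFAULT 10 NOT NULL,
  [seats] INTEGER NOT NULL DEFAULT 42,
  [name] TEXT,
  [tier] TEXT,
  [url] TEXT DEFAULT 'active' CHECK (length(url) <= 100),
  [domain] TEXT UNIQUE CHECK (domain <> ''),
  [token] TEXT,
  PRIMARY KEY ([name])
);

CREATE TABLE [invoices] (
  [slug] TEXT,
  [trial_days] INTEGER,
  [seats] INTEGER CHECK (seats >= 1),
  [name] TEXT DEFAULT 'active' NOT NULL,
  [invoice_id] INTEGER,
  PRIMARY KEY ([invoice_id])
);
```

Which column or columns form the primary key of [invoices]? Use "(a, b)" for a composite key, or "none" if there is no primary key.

invoice_id

invoice_id is declared PRIMARY KEY as a table-level PRIMARY KEY clause.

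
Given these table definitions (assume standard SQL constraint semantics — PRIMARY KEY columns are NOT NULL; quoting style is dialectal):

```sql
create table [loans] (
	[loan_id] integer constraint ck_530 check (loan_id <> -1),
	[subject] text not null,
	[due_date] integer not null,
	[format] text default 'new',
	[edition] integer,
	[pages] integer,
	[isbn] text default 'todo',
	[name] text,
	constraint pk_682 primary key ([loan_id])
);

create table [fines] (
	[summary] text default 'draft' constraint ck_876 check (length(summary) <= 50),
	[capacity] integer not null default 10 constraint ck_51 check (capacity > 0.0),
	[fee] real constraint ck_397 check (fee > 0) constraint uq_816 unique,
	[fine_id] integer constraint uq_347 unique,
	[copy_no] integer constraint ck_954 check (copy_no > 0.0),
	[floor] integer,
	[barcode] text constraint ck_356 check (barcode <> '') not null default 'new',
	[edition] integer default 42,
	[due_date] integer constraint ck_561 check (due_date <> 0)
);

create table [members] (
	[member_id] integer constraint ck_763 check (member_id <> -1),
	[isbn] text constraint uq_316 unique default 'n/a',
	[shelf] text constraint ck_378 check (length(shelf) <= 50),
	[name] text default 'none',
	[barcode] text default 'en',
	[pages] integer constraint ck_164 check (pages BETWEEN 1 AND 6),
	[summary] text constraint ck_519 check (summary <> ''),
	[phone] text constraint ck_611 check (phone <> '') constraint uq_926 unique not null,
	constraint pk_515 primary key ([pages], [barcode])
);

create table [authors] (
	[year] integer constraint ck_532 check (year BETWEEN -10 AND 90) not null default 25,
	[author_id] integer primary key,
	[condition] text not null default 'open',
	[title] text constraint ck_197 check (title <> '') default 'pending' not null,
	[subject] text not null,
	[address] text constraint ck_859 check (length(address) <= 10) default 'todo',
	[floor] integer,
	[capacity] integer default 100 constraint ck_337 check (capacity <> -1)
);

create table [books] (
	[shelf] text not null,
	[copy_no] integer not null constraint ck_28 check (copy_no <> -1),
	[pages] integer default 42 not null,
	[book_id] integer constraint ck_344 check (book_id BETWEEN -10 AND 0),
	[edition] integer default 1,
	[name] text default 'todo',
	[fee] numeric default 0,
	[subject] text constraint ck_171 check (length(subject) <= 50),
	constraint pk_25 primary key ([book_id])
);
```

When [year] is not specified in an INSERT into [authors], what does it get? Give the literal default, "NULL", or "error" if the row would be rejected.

25

year has an explicit DEFAULT 25.
When the column is omitted from an INSERT, that default is used.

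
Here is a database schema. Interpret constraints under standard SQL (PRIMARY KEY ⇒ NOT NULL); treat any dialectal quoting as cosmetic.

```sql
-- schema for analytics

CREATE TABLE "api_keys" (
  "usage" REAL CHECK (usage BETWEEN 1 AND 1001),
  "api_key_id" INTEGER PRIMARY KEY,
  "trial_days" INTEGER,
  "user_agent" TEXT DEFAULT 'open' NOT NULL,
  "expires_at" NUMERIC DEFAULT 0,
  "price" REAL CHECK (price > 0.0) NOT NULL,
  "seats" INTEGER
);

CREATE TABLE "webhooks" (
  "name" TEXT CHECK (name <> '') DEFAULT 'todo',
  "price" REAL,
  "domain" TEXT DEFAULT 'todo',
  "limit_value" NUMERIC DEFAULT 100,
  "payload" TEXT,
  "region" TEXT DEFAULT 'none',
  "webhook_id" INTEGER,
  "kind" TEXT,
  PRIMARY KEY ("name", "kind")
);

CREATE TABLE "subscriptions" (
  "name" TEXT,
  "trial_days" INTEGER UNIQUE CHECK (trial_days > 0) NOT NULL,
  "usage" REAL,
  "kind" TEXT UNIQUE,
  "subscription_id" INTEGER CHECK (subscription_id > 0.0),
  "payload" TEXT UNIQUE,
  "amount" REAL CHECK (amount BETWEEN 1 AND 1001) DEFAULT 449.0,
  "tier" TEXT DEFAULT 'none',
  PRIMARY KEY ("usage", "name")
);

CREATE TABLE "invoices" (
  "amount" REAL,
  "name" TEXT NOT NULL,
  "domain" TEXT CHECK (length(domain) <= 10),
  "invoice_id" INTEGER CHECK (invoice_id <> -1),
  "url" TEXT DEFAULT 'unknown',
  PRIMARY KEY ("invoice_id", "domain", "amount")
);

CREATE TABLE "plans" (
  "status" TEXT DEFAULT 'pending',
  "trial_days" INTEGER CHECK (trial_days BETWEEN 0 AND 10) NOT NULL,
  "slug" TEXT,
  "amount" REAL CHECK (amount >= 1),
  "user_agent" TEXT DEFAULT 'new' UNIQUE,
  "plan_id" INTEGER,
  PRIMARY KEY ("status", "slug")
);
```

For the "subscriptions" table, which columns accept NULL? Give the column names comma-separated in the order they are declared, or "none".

- name: part of the PRIMARY KEY, which implies NOT NULL → not nullable.
- trial_days: declared NOT NULL → not nullable.
- usage: part of the PRIMARY KEY, which implies NOT NULL → not nullable.
- kind: UNIQUE does not imply NOT NULL → nullable.
- subscription_id: CHECK does not forbid NULL (a CHECK constraint passes when its expression is NULL) → nullable.
- payload: UNIQUE does not imply NOT NULL → nullable.
- amount: CHECK does not forbid NULL (a CHECK constraint passes when its expression is NULL) → nullable.
- tier: DEFAULT only fills an omitted column; an explicit NULL is still allowed → nullable.

kind, subscription_id, payload, amount, tier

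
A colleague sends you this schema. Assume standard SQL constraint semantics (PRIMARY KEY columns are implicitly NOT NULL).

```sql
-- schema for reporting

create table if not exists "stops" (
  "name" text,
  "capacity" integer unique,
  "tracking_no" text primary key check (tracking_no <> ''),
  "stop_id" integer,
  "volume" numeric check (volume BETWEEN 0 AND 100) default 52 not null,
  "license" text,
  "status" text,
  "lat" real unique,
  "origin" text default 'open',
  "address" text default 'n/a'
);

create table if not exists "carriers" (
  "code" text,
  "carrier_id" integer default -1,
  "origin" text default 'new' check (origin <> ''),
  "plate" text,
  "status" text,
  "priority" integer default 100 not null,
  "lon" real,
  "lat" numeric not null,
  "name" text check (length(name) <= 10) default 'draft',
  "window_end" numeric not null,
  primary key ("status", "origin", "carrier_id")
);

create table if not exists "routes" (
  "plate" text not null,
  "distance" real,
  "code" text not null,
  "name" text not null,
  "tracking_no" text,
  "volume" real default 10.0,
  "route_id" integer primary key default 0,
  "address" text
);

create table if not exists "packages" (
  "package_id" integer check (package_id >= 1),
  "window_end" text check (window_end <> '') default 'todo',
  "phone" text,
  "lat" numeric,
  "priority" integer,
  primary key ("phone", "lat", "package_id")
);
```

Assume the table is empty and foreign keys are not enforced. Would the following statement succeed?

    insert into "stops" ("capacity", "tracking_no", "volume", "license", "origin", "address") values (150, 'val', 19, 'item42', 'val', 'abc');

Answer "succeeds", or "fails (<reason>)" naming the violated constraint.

succeeds

NOT NULL columns: tracking_no is supplied; volume is supplied.
CHECK constraints: 'val' satisfies (tracking_no <> ''); 19 satisfies (volume BETWEEN 0 AND 100).
No constraint is violated.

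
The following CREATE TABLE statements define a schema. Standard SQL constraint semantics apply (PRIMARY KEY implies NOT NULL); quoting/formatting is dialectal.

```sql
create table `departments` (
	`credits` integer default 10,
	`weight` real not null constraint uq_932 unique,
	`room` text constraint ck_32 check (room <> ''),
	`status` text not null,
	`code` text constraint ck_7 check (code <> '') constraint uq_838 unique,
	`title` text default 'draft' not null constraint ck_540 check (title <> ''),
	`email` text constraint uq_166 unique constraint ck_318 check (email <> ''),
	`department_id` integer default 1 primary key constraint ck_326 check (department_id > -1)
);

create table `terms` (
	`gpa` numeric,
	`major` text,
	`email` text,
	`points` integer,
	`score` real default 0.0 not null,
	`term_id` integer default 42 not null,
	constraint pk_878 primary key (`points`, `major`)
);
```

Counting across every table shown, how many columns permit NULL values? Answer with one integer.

6

departments: 4 nullable (credits, room, code, email — PK (department_id) and explicit NOT NULL columns excluded).
terms: 2 nullable (gpa, email — PK (points, major) and explicit NOT NULL columns excluded).
Total: 4 + 2 = 6.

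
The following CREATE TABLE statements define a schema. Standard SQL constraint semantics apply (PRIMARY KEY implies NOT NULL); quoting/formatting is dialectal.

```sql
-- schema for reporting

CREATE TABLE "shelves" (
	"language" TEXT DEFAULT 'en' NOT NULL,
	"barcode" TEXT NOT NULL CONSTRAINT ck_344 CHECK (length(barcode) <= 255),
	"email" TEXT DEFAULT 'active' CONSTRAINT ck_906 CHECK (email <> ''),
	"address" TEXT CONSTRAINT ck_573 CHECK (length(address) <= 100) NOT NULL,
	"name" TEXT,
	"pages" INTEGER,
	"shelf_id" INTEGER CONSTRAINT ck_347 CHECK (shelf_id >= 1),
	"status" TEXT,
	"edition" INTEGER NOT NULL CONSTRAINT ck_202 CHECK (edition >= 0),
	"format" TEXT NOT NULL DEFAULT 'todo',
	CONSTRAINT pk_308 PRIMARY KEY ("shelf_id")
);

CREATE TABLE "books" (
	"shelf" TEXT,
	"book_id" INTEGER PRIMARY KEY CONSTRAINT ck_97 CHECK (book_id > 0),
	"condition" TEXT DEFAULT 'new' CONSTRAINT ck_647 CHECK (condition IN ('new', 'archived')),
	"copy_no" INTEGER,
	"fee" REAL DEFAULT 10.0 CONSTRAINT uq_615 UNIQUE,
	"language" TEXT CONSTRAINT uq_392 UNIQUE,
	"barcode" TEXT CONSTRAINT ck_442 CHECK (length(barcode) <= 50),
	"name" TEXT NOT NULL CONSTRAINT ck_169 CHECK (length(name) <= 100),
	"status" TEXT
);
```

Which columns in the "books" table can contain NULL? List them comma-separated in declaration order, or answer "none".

shelf, condition, copy_no, fee, language, barcode, status

- shelf: no NOT NULL constraint applies → nullable.
- book_id: part of the PRIMARY KEY, which implies NOT NULL → not nullable.
- condition: CHECK does not forbid NULL (a CHECK constraint passes when its expression is NULL) → nullable.
- copy_no: no NOT NULL constraint applies → nullable.
- fee: UNIQUE does not imply NOT NULL → nullable.
- language: UNIQUE does not imply NOT NULL → nullable.
- barcode: CHECK does not forbid NULL (a CHECK constraint passes when its expression is NULL) → nullable.
- name: declared NOT NULL → not nullable.
- status: no NOT NULL constraint applies → nullable.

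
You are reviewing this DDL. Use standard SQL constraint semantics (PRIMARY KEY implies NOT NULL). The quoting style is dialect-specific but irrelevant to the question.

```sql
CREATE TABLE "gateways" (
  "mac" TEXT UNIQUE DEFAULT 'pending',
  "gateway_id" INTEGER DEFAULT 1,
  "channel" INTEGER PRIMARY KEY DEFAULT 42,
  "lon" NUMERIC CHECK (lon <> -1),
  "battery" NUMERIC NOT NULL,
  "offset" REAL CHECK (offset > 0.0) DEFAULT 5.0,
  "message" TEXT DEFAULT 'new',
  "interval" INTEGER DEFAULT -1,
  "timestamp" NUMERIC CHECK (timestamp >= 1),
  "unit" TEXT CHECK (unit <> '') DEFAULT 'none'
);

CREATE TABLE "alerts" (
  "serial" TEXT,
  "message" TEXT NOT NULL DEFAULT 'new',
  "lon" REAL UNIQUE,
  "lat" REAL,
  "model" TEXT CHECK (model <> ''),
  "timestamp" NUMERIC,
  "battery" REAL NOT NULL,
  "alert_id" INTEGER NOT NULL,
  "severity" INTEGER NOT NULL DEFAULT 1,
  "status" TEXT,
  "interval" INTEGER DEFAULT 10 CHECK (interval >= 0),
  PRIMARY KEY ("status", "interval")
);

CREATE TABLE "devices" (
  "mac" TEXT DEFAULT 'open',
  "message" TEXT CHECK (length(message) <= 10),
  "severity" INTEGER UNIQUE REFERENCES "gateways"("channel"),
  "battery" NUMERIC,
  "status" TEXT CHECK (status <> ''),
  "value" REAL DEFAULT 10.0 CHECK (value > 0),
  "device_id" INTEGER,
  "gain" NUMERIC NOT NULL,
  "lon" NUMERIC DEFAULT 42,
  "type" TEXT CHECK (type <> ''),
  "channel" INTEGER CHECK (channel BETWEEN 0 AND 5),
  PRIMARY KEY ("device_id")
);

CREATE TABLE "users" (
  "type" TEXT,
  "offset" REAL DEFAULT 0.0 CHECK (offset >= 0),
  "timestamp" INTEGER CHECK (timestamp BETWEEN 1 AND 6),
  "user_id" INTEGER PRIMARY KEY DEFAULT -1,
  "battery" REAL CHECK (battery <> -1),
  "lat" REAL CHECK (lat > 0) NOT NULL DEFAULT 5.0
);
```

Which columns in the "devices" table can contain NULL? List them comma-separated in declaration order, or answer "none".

mac, message, severity, battery, status, value, lon, type, channel

- mac: DEFAULT only fills an omitted column; an explicit NULL is still allowed → nullable.
- message: CHECK does not forbid NULL (a CHECK constraint passes when its expression is NULL) → nullable.
- severity: a foreign key column may be NULL unless separately constrained → nullable.
- battery: no NOT NULL constraint applies → nullable.
- status: CHECK does not forbid NULL (a CHECK constraint passes when its expression is NULL) → nullable.
- value: CHECK does not forbid NULL (a CHECK constraint passes when its expression is NULL) → nullable.
- device_id: part of the PRIMARY KEY, which implies NOT NULL → not nullable.
- gain: declared NOT NULL → not nullable.
- lon: DEFAULT only fills an omitted column; an explicit NULL is still allowed → nullable.
- type: CHECK does not forbid NULL (a CHECK constraint passes when its expression is NULL) → nullable.
- channel: CHECK does not forbid NULL (a CHECK constraint passes when its expression is NULL) → nullable.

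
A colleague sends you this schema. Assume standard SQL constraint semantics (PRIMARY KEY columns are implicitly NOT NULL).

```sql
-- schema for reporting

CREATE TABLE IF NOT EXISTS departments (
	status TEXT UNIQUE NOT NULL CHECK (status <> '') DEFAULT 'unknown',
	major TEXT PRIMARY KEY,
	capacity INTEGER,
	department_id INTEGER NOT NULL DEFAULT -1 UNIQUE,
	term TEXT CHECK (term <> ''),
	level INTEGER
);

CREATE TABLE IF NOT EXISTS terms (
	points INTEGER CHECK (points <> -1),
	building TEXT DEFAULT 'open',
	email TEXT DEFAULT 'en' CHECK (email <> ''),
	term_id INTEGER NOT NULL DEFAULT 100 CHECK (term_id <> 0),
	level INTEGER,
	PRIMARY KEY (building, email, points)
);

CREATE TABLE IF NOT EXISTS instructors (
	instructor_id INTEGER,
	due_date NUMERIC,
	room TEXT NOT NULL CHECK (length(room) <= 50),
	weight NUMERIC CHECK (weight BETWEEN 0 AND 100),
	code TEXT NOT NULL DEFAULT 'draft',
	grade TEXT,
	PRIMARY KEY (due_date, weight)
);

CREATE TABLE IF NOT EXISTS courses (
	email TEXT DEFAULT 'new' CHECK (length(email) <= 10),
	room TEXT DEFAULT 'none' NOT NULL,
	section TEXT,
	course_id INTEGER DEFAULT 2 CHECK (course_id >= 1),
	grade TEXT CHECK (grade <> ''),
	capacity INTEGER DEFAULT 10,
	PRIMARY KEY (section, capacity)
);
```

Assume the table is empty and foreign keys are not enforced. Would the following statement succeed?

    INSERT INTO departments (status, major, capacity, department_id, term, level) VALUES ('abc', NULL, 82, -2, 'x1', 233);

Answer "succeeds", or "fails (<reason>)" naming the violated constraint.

major is explicitly set to NULL, but major is part of the PRIMARY KEY (implied NOT NULL).

fails (NOT NULL on major)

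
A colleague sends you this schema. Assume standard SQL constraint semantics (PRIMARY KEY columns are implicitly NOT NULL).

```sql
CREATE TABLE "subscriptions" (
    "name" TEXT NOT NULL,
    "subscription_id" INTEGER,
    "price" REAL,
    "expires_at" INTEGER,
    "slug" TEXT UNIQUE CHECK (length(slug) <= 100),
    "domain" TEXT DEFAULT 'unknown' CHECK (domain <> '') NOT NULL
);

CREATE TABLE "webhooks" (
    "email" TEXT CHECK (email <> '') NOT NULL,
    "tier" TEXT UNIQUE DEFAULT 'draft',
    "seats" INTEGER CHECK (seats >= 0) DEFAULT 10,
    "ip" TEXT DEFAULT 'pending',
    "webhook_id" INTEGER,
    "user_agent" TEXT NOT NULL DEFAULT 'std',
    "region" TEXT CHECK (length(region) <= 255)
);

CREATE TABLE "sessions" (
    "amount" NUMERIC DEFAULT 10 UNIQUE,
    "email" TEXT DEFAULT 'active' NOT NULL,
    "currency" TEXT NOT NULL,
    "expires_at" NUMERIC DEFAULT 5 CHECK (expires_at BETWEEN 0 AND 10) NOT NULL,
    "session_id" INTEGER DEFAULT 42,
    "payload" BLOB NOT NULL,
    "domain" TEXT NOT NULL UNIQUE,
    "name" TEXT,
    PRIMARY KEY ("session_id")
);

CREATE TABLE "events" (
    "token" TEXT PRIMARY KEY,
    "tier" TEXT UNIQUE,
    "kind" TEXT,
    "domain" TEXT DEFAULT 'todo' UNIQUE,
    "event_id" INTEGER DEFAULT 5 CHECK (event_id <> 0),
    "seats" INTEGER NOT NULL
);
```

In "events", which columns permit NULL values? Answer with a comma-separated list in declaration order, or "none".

- token: part of the PRIMARY KEY, which implies NOT NULL → not nullable.
- tier: UNIQUE does not imply NOT NULL → nullable.
- kind: no NOT NULL constraint applies → nullable.
- domain: UNIQUE does not imply NOT NULL → nullable.
- event_id: CHECK does not forbid NULL (a CHECK constraint passes when its expression is NULL) → nullable.
- seats: declared NOT NULL → not nullable.

tier, kind, domain, event_id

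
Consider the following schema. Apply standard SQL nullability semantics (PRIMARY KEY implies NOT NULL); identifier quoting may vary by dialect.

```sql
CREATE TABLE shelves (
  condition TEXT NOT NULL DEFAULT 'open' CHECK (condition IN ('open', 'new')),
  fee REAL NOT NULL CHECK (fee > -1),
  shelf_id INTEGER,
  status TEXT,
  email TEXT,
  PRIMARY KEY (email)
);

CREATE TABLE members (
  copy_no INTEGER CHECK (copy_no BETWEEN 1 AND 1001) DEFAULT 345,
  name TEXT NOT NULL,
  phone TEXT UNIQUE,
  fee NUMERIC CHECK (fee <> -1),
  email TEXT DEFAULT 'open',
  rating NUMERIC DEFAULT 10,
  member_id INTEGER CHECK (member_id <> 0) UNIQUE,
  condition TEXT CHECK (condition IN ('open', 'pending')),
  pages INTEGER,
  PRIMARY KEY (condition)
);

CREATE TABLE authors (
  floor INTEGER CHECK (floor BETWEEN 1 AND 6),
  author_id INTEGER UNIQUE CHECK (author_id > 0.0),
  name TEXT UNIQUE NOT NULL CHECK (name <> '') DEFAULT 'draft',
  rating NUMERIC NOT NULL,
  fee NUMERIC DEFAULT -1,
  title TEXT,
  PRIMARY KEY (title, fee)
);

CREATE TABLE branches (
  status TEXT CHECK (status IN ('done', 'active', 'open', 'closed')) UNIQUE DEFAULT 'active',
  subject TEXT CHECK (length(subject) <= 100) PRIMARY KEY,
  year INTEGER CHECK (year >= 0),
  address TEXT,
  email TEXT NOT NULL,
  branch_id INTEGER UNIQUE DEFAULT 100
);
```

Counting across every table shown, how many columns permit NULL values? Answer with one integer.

shelves: 2 nullable (shelf_id, status — PK (email) and explicit NOT NULL columns excluded).
members: 7 nullable (copy_no, phone, fee, email, rating, member_id, pages — PK (condition) and explicit NOT NULL columns excluded).
authors: 2 nullable (floor, author_id — PK (title, fee) and explicit NOT NULL columns excluded).
branches: 4 nullable (status, year, address, branch_id — PK (subject) and explicit NOT NULL columns excluded).
Total: 2 + 7 + 2 + 4 = 15.

15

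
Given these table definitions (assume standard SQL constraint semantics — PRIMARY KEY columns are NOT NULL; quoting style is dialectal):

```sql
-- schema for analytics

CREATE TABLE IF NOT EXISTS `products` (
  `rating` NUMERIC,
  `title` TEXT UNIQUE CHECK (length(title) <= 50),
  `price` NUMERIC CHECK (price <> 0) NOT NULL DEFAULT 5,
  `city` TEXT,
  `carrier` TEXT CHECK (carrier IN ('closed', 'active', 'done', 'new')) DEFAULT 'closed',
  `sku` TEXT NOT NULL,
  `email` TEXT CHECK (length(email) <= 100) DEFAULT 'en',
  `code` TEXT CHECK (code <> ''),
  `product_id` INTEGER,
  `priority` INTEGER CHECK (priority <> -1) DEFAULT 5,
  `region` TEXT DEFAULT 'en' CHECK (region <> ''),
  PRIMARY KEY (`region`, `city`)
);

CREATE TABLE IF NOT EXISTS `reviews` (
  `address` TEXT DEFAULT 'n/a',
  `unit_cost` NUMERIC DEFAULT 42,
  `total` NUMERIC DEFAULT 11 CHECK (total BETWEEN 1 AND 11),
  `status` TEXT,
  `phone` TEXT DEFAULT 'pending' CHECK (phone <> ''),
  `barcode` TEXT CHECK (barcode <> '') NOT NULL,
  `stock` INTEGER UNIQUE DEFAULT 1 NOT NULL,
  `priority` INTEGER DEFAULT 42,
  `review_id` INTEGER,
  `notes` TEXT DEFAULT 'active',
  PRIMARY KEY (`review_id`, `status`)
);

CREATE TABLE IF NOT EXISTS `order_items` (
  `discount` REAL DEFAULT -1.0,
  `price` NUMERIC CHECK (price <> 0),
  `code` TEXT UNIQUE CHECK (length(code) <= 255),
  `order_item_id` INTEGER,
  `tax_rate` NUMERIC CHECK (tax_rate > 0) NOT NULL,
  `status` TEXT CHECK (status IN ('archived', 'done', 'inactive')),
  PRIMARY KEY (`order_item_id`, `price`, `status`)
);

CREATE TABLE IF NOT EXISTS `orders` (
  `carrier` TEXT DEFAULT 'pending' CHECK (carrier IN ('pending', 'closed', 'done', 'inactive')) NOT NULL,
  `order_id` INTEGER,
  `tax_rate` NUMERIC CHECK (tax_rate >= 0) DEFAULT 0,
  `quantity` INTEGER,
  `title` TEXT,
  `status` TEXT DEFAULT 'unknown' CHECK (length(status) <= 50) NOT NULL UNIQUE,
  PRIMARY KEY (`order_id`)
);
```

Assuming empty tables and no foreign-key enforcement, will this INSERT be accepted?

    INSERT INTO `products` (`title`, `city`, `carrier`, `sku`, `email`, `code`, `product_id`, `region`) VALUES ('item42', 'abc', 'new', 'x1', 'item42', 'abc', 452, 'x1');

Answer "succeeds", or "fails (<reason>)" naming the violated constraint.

NOT NULL columns: city is supplied; price defaults to 5; region is supplied; sku is supplied.
CHECK constraints: 'item42' satisfies (length(title) <= 50); 'new' satisfies (carrier IN ('closed', 'active', 'done', 'new')); 'item42' satisfies (length(email) <= 100); 'abc' satisfies (code <> ''); 'x1' satisfies (region <> '').
No constraint is violated.

succeeds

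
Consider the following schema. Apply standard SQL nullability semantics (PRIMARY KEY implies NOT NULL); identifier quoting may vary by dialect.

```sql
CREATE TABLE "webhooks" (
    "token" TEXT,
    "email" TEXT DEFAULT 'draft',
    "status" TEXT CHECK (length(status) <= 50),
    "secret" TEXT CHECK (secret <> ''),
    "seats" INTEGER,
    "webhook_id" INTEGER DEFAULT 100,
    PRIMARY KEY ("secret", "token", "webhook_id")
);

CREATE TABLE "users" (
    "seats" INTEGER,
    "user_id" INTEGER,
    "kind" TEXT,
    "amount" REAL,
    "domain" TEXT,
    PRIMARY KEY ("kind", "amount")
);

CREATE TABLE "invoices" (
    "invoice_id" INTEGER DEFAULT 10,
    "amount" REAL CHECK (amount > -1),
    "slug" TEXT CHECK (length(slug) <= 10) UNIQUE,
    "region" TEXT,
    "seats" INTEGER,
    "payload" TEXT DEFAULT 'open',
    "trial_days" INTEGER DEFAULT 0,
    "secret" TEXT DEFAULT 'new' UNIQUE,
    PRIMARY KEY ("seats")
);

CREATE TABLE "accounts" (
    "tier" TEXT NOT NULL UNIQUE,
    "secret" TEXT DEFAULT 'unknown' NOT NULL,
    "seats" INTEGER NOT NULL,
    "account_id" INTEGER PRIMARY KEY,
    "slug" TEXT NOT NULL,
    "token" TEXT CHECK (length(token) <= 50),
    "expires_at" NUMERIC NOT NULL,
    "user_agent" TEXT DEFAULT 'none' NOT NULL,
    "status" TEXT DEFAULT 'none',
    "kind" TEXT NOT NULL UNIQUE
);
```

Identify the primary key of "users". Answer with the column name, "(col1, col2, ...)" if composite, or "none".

(kind, amount)

A table-level PRIMARY KEY clause names 2 columns: kind, amount.
This is a composite key — the combination is unique, not each column individually.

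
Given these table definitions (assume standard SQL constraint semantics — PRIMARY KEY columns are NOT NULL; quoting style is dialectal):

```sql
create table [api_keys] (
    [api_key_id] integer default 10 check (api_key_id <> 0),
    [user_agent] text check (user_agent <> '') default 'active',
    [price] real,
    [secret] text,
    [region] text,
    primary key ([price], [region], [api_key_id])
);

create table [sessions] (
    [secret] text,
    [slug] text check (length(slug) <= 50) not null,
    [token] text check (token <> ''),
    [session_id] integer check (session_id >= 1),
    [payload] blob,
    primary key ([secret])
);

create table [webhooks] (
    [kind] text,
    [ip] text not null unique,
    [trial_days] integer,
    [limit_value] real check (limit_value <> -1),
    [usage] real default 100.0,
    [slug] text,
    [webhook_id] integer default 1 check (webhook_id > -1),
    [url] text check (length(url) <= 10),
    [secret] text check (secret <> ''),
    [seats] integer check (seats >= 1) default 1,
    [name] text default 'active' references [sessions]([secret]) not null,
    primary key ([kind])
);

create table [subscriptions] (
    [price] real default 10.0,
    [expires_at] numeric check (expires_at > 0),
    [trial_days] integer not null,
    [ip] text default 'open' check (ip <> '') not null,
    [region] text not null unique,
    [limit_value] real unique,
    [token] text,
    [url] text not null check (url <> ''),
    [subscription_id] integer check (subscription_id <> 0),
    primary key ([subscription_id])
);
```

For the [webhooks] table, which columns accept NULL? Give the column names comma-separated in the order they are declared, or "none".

trial_days, limit_value, usage, slug, webhook_id, url, secret, seats

- kind: part of the PRIMARY KEY, which implies NOT NULL → not nullable.
- ip: declared NOT NULL → not nullable.
- trial_days: no NOT NULL constraint applies → nullable.
- limit_value: CHECK does not forbid NULL (a CHECK constraint passes when its expression is NULL) → nullable.
- usage: DEFAULT only fills an omitted column; an explicit NULL is still allowed → nullable.
- slug: no NOT NULL constraint applies → nullable.
- webhook_id: CHECK does not forbid NULL (a CHECK constraint passes when its expression is NULL) → nullable.
- url: CHECK does not forbid NULL (a CHECK constraint passes when its expression is NULL) → nullable.
- secret: CHECK does not forbid NULL (a CHECK constraint passes when its expression is NULL) → nullable.
- seats: CHECK does not forbid NULL (a CHECK constraint passes when its expression is NULL) → nullable.
- name: declared NOT NULL → not nullable.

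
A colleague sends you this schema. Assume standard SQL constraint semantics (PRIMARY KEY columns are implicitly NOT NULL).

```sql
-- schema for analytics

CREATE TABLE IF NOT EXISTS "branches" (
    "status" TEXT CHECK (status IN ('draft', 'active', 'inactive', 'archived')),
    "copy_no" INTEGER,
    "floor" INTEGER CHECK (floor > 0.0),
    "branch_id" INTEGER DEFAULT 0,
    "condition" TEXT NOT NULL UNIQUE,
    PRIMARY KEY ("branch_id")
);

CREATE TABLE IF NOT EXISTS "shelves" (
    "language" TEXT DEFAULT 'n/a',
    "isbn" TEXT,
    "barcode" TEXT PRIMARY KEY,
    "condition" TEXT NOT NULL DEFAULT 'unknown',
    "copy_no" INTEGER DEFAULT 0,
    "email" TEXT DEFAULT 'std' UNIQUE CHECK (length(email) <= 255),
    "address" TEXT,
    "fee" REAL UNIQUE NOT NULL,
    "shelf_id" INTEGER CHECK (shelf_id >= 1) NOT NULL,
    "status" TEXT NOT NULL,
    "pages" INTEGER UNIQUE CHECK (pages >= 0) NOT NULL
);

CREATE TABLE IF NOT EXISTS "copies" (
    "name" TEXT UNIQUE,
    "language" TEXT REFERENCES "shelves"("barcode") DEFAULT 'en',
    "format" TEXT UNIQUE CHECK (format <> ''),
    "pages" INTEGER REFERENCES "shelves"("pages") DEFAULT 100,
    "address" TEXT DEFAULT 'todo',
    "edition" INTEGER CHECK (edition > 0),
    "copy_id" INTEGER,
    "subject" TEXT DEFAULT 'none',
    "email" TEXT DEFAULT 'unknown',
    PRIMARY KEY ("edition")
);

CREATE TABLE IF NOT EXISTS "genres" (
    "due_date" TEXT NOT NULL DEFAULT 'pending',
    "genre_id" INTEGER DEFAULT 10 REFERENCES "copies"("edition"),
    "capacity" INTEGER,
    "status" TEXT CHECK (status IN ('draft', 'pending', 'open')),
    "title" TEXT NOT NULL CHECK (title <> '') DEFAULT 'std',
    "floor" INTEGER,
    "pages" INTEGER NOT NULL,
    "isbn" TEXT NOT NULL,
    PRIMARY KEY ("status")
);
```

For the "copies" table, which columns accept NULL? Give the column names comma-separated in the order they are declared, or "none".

name, language, format, pages, address, copy_id, subject, email

- name: UNIQUE does not imply NOT NULL → nullable.
- language: a foreign key column may be NULL unless separately constrained → nullable.
- format: CHECK does not forbid NULL (a CHECK constraint passes when its expression is NULL) → nullable.
- pages: a foreign key column may be NULL unless separately constrained → nullable.
- address: DEFAULT only fills an omitted column; an explicit NULL is still allowed → nullable.
- edition: part of the PRIMARY KEY, which implies NOT NULL → not nullable.
- copy_id: no NOT NULL constraint applies → nullable.
- subject: DEFAULT only fills an omitted column; an explicit NULL is still allowed → nullable.
- email: DEFAULT only fills an omitted column; an explicit NULL is still allowed → nullable.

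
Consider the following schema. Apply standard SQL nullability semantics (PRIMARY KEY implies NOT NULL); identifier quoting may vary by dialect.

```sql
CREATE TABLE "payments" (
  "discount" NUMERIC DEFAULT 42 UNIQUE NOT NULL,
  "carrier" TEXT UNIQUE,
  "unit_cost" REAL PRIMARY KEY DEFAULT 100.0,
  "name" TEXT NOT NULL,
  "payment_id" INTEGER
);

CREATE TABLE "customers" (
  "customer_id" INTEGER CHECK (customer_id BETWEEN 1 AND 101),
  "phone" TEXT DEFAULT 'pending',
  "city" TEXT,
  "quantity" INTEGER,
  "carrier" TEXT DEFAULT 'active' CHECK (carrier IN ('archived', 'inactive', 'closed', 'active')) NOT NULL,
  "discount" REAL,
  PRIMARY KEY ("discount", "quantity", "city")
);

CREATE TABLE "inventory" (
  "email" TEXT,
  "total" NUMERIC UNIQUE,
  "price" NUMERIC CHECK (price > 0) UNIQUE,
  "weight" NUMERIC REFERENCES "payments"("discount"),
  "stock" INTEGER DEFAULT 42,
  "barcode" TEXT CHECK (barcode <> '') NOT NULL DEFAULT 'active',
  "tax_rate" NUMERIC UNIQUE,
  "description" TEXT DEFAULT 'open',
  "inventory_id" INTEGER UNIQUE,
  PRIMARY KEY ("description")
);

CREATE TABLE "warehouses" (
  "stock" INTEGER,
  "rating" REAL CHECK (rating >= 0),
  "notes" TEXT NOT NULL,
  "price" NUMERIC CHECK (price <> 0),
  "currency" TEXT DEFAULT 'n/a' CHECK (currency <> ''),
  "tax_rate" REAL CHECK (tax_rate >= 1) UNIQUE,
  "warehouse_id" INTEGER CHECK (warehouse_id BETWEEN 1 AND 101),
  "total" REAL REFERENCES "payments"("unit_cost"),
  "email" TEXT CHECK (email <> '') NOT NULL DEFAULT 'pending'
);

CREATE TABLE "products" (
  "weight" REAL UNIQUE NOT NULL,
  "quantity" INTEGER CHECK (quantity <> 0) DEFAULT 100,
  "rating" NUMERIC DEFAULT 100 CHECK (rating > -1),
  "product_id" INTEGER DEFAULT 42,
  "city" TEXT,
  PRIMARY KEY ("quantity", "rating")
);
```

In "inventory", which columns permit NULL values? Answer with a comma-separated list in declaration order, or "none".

email, total, price, weight, stock, tax_rate, inventory_id

- email: no NOT NULL constraint applies → nullable.
- total: UNIQUE does not imply NOT NULL → nullable.
- price: CHECK does not forbid NULL (a CHECK constraint passes when its expression is NULL) → nullable.
- weight: a foreign key column may be NULL unless separately constrained → nullable.
- stock: DEFAULT only fills an omitted column; an explicit NULL is still allowed → nullable.
- barcode: declared NOT NULL → not nullable.
- tax_rate: UNIQUE does not imply NOT NULL → nullable.
- description: part of the PRIMARY KEY, which implies NOT NULL → not nullable.
- inventory_id: UNIQUE does not imply NOT NULL → nullable.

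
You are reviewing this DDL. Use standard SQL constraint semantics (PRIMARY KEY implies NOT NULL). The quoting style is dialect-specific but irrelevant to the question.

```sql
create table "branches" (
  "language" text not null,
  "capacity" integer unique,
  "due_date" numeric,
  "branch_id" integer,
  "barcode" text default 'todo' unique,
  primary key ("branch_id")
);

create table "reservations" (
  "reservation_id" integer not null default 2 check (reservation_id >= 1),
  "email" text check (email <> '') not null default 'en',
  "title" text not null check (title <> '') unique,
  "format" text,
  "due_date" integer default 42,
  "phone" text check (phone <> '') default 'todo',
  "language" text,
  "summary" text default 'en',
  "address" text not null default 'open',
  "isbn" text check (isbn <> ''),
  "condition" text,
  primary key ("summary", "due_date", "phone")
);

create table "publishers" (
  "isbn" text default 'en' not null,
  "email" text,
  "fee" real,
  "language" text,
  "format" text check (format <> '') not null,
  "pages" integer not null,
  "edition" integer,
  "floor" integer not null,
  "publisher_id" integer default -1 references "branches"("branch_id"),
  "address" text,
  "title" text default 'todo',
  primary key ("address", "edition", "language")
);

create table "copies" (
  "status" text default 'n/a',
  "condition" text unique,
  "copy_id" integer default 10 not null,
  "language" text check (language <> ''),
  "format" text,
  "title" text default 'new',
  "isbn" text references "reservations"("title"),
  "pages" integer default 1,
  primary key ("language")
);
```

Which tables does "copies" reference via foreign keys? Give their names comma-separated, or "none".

reservations

- isbn REFERENCES reservations(title).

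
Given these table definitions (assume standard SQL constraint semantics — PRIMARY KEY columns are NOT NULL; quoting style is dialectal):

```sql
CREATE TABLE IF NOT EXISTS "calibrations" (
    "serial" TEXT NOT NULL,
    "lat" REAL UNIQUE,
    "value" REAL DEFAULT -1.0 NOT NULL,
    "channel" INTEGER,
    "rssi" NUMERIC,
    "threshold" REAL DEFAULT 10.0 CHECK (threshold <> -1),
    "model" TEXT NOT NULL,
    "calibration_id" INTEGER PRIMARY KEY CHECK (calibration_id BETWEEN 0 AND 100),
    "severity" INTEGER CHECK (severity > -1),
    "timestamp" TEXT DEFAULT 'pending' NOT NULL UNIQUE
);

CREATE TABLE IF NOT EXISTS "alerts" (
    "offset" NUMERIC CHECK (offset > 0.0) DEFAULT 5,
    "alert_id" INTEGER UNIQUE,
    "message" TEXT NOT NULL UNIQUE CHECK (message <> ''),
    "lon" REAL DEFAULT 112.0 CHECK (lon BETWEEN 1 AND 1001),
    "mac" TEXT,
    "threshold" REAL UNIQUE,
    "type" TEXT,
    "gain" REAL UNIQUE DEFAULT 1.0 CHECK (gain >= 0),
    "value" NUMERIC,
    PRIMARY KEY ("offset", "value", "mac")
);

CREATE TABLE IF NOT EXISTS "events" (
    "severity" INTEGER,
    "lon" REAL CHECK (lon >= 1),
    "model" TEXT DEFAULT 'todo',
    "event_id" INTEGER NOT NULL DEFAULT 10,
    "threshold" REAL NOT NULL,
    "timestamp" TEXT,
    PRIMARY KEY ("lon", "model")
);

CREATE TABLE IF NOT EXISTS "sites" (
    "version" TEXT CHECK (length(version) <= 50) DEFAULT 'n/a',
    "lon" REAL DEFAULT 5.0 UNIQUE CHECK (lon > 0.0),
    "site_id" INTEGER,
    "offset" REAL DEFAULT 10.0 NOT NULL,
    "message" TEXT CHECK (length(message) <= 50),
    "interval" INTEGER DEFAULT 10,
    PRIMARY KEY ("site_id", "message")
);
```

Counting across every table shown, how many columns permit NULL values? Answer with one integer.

calibrations: 5 nullable (lat, channel, rssi, threshold, severity — PK (calibration_id) and explicit NOT NULL columns excluded).
alerts: 5 nullable (alert_id, lon, threshold, type, gain — PK (offset, value, mac) and explicit NOT NULL columns excluded).
events: 2 nullable (severity, timestamp — PK (lon, model) and explicit NOT NULL columns excluded).
sites: 3 nullable (version, lon, interval — PK (site_id, message) and explicit NOT NULL columns excluded).
Total: 5 + 5 + 2 + 3 = 15.

15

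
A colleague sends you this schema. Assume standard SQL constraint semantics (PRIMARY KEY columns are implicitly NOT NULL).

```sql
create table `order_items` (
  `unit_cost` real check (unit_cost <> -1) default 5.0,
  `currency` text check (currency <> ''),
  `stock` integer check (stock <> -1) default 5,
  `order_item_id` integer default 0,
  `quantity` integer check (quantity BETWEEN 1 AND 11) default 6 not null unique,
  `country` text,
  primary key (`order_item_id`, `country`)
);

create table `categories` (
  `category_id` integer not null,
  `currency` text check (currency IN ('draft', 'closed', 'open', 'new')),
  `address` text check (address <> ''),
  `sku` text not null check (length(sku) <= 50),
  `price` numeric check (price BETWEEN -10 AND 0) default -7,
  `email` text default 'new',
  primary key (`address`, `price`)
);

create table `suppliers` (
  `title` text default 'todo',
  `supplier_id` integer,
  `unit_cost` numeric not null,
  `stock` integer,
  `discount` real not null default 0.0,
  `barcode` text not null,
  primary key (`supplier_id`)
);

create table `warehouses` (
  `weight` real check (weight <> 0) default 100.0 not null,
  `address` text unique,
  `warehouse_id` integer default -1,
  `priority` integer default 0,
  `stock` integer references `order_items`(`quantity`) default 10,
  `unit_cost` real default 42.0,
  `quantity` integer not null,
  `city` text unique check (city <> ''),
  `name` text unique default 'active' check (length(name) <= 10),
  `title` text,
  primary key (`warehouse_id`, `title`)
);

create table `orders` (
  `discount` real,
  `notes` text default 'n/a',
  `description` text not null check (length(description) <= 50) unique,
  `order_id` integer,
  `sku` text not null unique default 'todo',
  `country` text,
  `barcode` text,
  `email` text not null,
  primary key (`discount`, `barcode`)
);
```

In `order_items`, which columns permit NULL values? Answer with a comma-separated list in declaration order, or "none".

- unit_cost: CHECK does not forbid NULL (a CHECK constraint passes when its expression is NULL) → nullable.
- currency: CHECK does not forbid NULL (a CHECK constraint passes when its expression is NULL) → nullable.
- stock: CHECK does not forbid NULL (a CHECK constraint passes when its expression is NULL) → nullable.
- order_item_id: part of the PRIMARY KEY, which implies NOT NULL → not nullable.
- quantity: declared NOT NULL → not nullable.
- country: part of the PRIMARY KEY, which implies NOT NULL → not nullable.

unit_cost, currency, stock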